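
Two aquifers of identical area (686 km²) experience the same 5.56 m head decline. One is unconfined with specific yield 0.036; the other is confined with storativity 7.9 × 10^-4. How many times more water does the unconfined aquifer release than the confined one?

A = 686 km² = 6.86 × 10^8 m²
Unconfined: ΔV_u = Sy × A × Δh = 0.036 × 6.86 × 10^8 × 5.56 = 1.373 × 10^8 m³
Confined: ΔV_c = S × A × Δh = 7.9 × 10^-4 × 6.86 × 10^8 × 5.56 = 3.013 × 10^6 m³
Ratio = ΔV_u / ΔV_c = Sy / S = 0.036 / 7.9 × 10^-4 = 45.57

ΔV_u / ΔV_c ≈ 45.6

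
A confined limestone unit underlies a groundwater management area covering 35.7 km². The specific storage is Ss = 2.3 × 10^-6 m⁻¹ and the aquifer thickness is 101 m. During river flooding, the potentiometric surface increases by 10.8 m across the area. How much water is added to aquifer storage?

S = Ss × b = 2.3 × 10^-6 m⁻¹ × 101 m = 2.323 × 10^-4
A = 35.7 km² = 3.57 × 10^7 m²
ΔV = S × A × Δh = 2.323 × 10^-4 × 3.57 × 10^7 m² × 10.8 m = 89570 m³

ΔV ≈ 89600 m³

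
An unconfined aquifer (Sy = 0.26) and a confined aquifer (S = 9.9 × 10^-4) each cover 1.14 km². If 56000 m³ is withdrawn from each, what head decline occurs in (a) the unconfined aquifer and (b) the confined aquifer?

A = 1.14 km² = 1.14 × 10^6 m²
Unconfined: Δh_u = ΔV/(Sy·A) = 56000/(0.26 × 1.14 × 10^6) = 0.1889 m
Confined: Δh_c = ΔV/(S·A) = 56000/(9.9 × 10^-4 × 1.14 × 10^6) = 49.62 m

Δh_u ≈ 0.189 m; Δh_c ≈ 49.6 m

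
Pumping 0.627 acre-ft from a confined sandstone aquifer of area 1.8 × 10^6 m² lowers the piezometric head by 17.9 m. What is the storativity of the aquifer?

ΔV = 0.627 acre-ft = 773.4 m³
S = ΔV / (A × Δh) = 773.4 m³ / (1.8 × 10^6 m² × 17.9 m) = 2.4 × 10^-5

S ≈ 2.4 × 10^-5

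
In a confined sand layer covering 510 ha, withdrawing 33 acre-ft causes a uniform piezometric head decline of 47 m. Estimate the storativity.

S ≈ 1.7 × 10^-4

A = 510 ha = 5.1 × 10^6 m²
ΔV = 33 acre-ft = 40700 m³
S = ΔV / (A × Δh) = 40700 m³ / (5.1 × 10^6 m² × 47 m) = 1.698 × 10^-4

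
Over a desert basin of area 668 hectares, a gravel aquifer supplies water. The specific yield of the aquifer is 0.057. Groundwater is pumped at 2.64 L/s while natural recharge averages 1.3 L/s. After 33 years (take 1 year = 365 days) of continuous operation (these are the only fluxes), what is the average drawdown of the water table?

Δh ≈ 3.66 m

A = 668 hectares = 6.68 × 10^6 m²
Net abstraction = 2.64 − 1.3 = 1.34 L/s
Q_net = 1.34 L/s = 115.8 m³/d
t = 33 years = 12040 d
ΔV = Q × t = 115.8 m³/d × 12040 d = 1.395 × 10^6 m³
Δh = ΔV / (Sy × A) = 1.395 × 10^6 / (0.057 × 6.68 × 10^6) = 3.662 m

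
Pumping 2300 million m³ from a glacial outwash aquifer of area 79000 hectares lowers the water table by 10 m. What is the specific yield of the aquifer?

A = 79000 hectares = 7.9 × 10^8 m²
ΔV = 2300 million m³ = 2.3 × 10^9 m³
Sy = ΔV / (A × Δh) = 2.3 × 10^9 m³ / (7.9 × 10^8 m² × 10 m) = 0.2911

Sy ≈ 0.29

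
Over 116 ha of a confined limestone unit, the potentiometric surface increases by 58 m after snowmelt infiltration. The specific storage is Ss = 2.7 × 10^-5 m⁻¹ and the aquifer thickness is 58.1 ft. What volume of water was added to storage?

ΔV ≈ 32200 m³

b = 58.1 ft = 17.71 m
S = Ss × b = 2.7 × 10^-5 m⁻¹ × 17.71 m = 4.781 × 10^-4
A = 116 ha = 1.16 × 10^6 m²
ΔV = S × A × Δh = 4.781 × 10^-4 × 1.16 × 10^6 m² × 58 m = 32170 m³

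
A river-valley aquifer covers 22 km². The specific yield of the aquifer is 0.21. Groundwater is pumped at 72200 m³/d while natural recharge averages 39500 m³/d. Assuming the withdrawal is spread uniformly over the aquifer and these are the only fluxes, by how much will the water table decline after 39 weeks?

A = 22 km² = 2.2 × 10^7 m²
Net abstraction = 72200 − 39500 = 32700 m³/d
t = 39 weeks = 273 d
ΔV = Q × t = 32700 m³/d × 273 d = 8.927 × 10^6 m³
Δh = ΔV / (Sy × A) = 8.927 × 10^6 / (0.21 × 2.2 × 10^7) = 1.932 m

Δh ≈ 1.93 m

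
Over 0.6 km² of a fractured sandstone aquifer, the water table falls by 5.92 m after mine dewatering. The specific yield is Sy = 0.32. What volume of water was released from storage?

ΔV ≈ 1.14 × 10^6 m³

A = 0.6 km² = 6 × 10^5 m²
ΔV = Sy × A × Δh = 0.32 × 6 × 10^5 m² × 5.92 m = 1.137 × 10^6 m³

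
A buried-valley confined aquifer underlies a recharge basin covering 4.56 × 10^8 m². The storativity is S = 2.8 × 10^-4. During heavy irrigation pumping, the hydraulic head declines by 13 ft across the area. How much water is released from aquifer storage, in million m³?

Δh = 13 ft = 3.962 m
ΔV = S × A × Δh = 2.8 × 10^-4 × 4.56 × 10^8 m² × 3.962 m = 5.059 × 10^5 m³
ΔV = 5.059 × 10^5 m³ = 0.5059 million m³

ΔV ≈ 0.506 million m³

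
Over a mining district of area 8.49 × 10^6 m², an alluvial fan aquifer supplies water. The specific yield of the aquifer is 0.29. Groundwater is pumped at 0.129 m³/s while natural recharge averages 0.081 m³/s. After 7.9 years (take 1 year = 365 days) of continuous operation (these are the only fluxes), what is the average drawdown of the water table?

Net abstraction = 0.129 − 0.081 = 0.048 m³/s
Q_net = 0.048 m³/s = 4147 m³/d
t = 7.9 years = 2884 d
ΔV = Q × t = 4147 m³/d × 2884 d = 1.196 × 10^7 m³
Δh = ΔV / (Sy × A) = 1.196 × 10^7 / (0.29 × 8.49 × 10^6) = 4.857 m

Δh ≈ 4.86 m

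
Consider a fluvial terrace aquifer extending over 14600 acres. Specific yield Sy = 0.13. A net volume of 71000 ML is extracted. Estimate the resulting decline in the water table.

A = 14600 acres = 5.908 × 10^7 m²
ΔV = 71000 ML = 7.1 × 10^7 m³
Δh = ΔV / (Sy × A) = 7.1 × 10^7 m³ / (0.13 × 5.908 × 10^7 m²) = 9.244 m

Δh ≈ 9.24 m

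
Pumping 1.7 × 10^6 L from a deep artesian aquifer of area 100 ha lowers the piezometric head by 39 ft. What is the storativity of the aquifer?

S ≈ 1.4 × 10^-4

A = 100 ha = 1 × 10^6 m²
Δh = 39 ft = 11.89 m
ΔV = 1.7 × 10^6 L = 1700 m³
S = ΔV / (A × Δh) = 1700 m³ / (1 × 10^6 m² × 11.89 m) = 1.43 × 10^-4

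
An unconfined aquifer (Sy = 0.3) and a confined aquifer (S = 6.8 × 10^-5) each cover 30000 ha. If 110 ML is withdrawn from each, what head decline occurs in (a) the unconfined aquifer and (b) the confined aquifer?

A = 30000 ha = 3 × 10^8 m²
ΔV = 110 ML = 1.1 × 10^5 m³
Unconfined: Δh_u = ΔV/(Sy·A) = 1.1 × 10^5/(0.3 × 3 × 10^8) = 0.001222 m
Confined: Δh_c = ΔV/(S·A) = 1.1 × 10^5/(6.8 × 10^-5 × 3 × 10^8) = 5.392 m

Δh_u ≈ 0.00122 m; Δh_c ≈ 5.39 m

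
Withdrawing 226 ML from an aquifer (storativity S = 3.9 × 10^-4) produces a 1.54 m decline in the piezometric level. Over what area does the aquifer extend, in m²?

ΔV = 226 ML = 2.26 × 10^5 m³
A = ΔV / (S × Δh) = 2.26 × 10^5 / (3.9 × 10^-4 × 1.54) = 3.763 × 10^8 m²

A ≈ 3.76 × 10^8 m²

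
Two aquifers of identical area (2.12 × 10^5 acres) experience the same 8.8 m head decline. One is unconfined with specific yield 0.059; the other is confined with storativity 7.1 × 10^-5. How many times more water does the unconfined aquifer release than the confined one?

A = 2.12 × 10^5 acres = 8.579 × 10^8 m²
Unconfined: ΔV_u = Sy × A × Δh = 0.059 × 8.579 × 10^8 × 8.8 = 4.454 × 10^8 m³
Confined: ΔV_c = S × A × Δh = 7.1 × 10^-5 × 8.579 × 10^8 × 8.8 = 5.36 × 10^5 m³
Ratio = ΔV_u / ΔV_c = Sy / S = 0.059 / 7.1 × 10^-5 = 831

ΔV_u / ΔV_c ≈ 831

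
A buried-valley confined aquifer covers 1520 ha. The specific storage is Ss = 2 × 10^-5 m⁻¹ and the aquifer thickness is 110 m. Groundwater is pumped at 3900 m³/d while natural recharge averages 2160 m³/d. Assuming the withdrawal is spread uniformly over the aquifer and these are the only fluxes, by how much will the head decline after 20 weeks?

S = Ss × b = 2 × 10^-5 m⁻¹ × 110 m = 2.2 × 10^-3
A = 1520 ha = 1.52 × 10^7 m²
Net abstraction = 3900 − 2160 = 1740 m³/d
t = 20 weeks = 140 d
ΔV = Q × t = 1740 m³/d × 140 d = 2.436 × 10^5 m³
Δh = ΔV / (S × A) = 2.436 × 10^5 / (0.0022 × 1.52 × 10^7) = 7.285 m

Δh ≈ 7.28 m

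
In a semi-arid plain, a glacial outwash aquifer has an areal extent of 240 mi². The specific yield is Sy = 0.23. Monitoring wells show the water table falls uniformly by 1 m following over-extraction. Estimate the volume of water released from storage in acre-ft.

ΔV ≈ 1.16 × 10^5 acre-ft

A = 240 mi² = 6.216 × 10^8 m²
ΔV = Sy × A × Δh = 0.23 × 6.216 × 10^8 m² × 1 m = 1.43 × 10^8 m³
ΔV = 1.43 × 10^8 m³ = 1.159 × 10^5 acre-ft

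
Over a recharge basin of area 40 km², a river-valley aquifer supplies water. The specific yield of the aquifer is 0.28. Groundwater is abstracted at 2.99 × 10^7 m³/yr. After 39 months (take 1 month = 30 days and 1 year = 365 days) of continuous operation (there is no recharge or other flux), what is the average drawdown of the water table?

Δh ≈ 8.56 m

A = 40 km² = 4 × 10^7 m²
Q = 2.99 × 10^7 m³/yr = 81920 m³/d
t = 39 months = 1170 d
ΔV = Q × t = 81920 m³/d × 1170 d = 9.584 × 10^7 m³
Δh = ΔV / (Sy × A) = 9.584 × 10^7 / (0.28 × 4 × 10^7) = 8.557 m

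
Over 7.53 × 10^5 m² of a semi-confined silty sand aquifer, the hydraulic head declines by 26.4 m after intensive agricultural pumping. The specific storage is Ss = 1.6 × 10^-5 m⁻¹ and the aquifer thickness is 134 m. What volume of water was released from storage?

S = Ss × b = 1.6 × 10^-5 m⁻¹ × 134 m = 2.144 × 10^-3
ΔV = S × A × Δh = 0.002144 × 7.53 × 10^5 m² × 26.4 m = 42620 m³

ΔV ≈ 42600 m³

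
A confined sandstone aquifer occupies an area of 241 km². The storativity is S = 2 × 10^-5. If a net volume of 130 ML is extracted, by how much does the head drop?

A = 241 km² = 2.41 × 10^8 m²
ΔV = 130 ML = 1.3 × 10^5 m³
Δh = ΔV / (S × A) = 1.3 × 10^5 m³ / (2 × 10^-5 × 2.41 × 10^8 m²) = 26.97 m

Δh ≈ 27 m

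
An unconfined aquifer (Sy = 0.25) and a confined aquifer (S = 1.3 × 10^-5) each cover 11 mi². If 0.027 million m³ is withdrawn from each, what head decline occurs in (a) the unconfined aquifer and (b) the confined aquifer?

A = 11 mi² = 2.849 × 10^7 m²
ΔV = 0.027 million m³ = 27000 m³
Unconfined: Δh_u = ΔV/(Sy·A) = 27000/(0.25 × 2.849 × 10^7) = 0.003791 m
Confined: Δh_c = ΔV/(S·A) = 27000/(1.3 × 10^-5 × 2.849 × 10^7) = 72.9 m

Δh_u ≈ 0.00379 m; Δh_c ≈ 72.9 m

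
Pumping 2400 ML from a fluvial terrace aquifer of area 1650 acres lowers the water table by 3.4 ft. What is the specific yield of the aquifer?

A = 1650 acres = 6.677 × 10^6 m²
Δh = 3.4 ft = 1.036 m
ΔV = 2400 ML = 2.4 × 10^6 m³
Sy = ΔV / (A × Δh) = 2.4 × 10^6 m³ / (6.677 × 10^6 m² × 1.036 m) = 0.3468

Sy ≈ 0.35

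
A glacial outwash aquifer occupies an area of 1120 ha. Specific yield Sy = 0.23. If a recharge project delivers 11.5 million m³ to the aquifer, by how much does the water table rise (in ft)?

Δh ≈ 14.6 ft

A = 1120 ha = 1.12 × 10^7 m²
ΔV = 11.5 million m³ = 1.15 × 10^7 m³
Δh = ΔV / (Sy × A) = 1.15 × 10^7 m³ / (0.23 × 1.12 × 10^7 m²) = 4.464 m
Δh = 4.464 m = 14.65 ft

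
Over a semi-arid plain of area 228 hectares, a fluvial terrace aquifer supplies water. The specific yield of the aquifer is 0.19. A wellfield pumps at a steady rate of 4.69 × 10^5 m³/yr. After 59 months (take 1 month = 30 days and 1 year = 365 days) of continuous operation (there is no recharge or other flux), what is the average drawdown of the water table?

A = 228 hectares = 2.28 × 10^6 m²
Q = 4.69 × 10^5 m³/yr = 1285 m³/d
t = 59 months = 1770 d
ΔV = Q × t = 1285 m³/d × 1770 d = 2.274 × 10^6 m³
Δh = ΔV / (Sy × A) = 2.274 × 10^6 / (0.19 × 2.28 × 10^6) = 5.25 m

Δh ≈ 5.25 m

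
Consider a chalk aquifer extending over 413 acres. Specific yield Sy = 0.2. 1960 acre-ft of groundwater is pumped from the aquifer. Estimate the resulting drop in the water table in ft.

A = 413 acres = 1.671 × 10^6 m²
ΔV = 1960 acre-ft = 2.418 × 10^6 m³
Δh = ΔV / (Sy × A) = 2.418 × 10^6 m³ / (0.2 × 1.671 × 10^6 m²) = 7.233 m
Δh = 7.233 m = 23.73 ft

Δh ≈ 23.7 ft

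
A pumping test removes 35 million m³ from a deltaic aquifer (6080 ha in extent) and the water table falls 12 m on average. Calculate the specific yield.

A = 6080 ha = 6.08 × 10^7 m²
ΔV = 35 million m³ = 3.5 × 10^7 m³
Sy = ΔV / (A × Δh) = 3.5 × 10^7 m³ / (6.08 × 10^7 m² × 12 m) = 0.04797

Sy ≈ 0.048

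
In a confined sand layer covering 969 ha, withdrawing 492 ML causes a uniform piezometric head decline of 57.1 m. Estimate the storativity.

A = 969 ha = 9.69 × 10^6 m²
ΔV = 492 ML = 4.92 × 10^5 m³
S = ΔV / (A × Δh) = 4.92 × 10^5 m³ / (9.69 × 10^6 m² × 57.1 m) = 8.892 × 10^-4

S ≈ 8.9 × 10^-4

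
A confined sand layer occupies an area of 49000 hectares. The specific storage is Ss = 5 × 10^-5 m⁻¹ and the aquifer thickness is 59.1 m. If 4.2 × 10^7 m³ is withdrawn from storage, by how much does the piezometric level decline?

S = Ss × b = 5 × 10^-5 m⁻¹ × 59.1 m = 2.955 × 10^-3
A = 49000 hectares = 4.9 × 10^8 m²
Δh = ΔV / (S × A) = 4.2 × 10^7 m³ / (0.002955 × 4.9 × 10^8 m²) = 29.01 m

Δh ≈ 29 m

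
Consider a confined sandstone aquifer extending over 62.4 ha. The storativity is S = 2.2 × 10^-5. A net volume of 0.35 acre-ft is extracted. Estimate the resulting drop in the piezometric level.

Δh ≈ 31.4 m

A = 62.4 ha = 6.24 × 10^5 m²
ΔV = 0.35 acre-ft = 431.7 m³
Δh = ΔV / (S × A) = 431.7 m³ / (2.2 × 10^-5 × 6.24 × 10^5 m²) = 31.45 m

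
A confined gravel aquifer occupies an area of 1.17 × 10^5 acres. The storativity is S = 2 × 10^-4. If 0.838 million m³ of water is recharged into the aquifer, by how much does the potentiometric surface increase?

Δh ≈ 8.85 m

A = 1.17 × 10^5 acres = 4.735 × 10^8 m²
ΔV = 0.838 million m³ = 8.38 × 10^5 m³
Δh = ΔV / (S × A) = 8.38 × 10^5 m³ / (2 × 10^-4 × 4.735 × 10^8 m²) = 8.849 m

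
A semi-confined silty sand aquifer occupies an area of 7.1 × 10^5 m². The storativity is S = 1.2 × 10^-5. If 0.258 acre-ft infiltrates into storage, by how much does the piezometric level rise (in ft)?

Δh ≈ 123 ft

ΔV = 0.258 acre-ft = 318.2 m³
Δh = ΔV / (S × A) = 318.2 m³ / (1.2 × 10^-5 × 7.1 × 10^5 m²) = 37.35 m
Δh = 37.35 m = 122.5 ft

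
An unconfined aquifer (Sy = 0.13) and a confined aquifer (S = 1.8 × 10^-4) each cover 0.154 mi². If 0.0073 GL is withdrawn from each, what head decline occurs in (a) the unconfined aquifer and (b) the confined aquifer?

A = 0.154 mi² = 3.989 × 10^5 m²
ΔV = 0.0073 GL = 7300 m³
Unconfined: Δh_u = ΔV/(Sy·A) = 7300/(0.13 × 3.989 × 10^5) = 0.1408 m
Confined: Δh_c = ΔV/(S·A) = 7300/(1.8 × 10^-4 × 3.989 × 10^5) = 101.7 m

Δh_u ≈ 0.141 m; Δh_c ≈ 102 m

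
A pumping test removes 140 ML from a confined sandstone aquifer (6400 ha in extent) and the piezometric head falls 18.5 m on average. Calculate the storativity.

A = 6400 ha = 6.4 × 10^7 m²
ΔV = 140 ML = 1.4 × 10^5 m³
S = ΔV / (A × Δh) = 1.4 × 10^5 m³ / (6.4 × 10^7 m² × 18.5 m) = 1.182 × 10^-4

S ≈ 1.2 × 10^-4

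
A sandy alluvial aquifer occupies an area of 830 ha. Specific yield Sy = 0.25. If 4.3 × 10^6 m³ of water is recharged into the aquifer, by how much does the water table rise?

A = 830 ha = 8.3 × 10^6 m²
Δh = ΔV / (Sy × A) = 4.3 × 10^6 m³ / (0.25 × 8.3 × 10^6 m²) = 2.072 m

Δh ≈ 2.07 m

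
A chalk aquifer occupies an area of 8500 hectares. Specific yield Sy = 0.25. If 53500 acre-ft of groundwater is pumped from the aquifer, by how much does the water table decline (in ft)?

Δh ≈ 10.2 ft

A = 8500 hectares = 8.5 × 10^7 m²
ΔV = 53500 acre-ft = 6.599 × 10^7 m³
Δh = ΔV / (Sy × A) = 6.599 × 10^7 m³ / (0.25 × 8.5 × 10^7 m²) = 3.105 m
Δh = 3.105 m = 10.19 ft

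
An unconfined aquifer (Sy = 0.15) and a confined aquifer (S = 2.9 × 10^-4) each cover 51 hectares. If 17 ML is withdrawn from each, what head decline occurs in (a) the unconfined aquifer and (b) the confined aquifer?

A = 51 hectares = 5.1 × 10^5 m²
ΔV = 17 ML = 17000 m³
Unconfined: Δh_u = ΔV/(Sy·A) = 17000/(0.15 × 5.1 × 10^5) = 0.2222 m
Confined: Δh_c = ΔV/(S·A) = 17000/(2.9 × 10^-4 × 5.1 × 10^5) = 114.9 m

Δh_u ≈ 0.222 m; Δh_c ≈ 115 m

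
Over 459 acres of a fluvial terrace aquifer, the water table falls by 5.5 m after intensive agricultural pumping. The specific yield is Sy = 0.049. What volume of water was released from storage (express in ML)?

ΔV ≈ 501 ML

A = 459 acres = 1.858 × 10^6 m²
ΔV = Sy × A × Δh = 0.049 × 1.858 × 10^6 m² × 5.5 m = 5.006 × 10^5 m³
ΔV = 5.006 × 10^5 m³ = 500.6 ML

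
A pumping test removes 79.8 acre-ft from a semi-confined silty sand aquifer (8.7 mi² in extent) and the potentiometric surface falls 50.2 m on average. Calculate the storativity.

A = 8.7 mi² = 2.253 × 10^7 m²
ΔV = 79.8 acre-ft = 98430 m³
S = ΔV / (A × Δh) = 98430 m³ / (2.253 × 10^7 m² × 50.2 m) = 8.702 × 10^-5

S ≈ 8.7 × 10^-5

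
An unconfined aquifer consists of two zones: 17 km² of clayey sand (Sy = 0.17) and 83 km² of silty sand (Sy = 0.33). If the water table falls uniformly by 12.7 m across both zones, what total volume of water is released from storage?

A₁ = 17 km² = 1.7 × 10^7 m²; A₂ = 83 km² = 8.3 × 10^7 m²
ΔV₁ = 0.17 × 1.7 × 10^7 × 12.7 = 3.67 × 10^7 m³
ΔV₂ = 0.33 × 8.3 × 10^7 × 12.7 = 3.479 × 10^8 m³
ΔV = ΔV₁ + ΔV₂ = 3.846 × 10^8 m³

ΔV ≈ 3.85 × 10^8 m³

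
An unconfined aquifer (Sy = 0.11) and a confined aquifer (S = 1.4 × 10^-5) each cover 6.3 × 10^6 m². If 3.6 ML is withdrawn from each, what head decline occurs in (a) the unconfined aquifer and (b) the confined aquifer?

Δh_u ≈ 0.00519 m; Δh_c ≈ 40.8 m

ΔV = 3.6 ML = 3600 m³
Unconfined: Δh_u = ΔV/(Sy·A) = 3600/(0.11 × 6.3 × 10^6) = 0.005195 m
Confined: Δh_c = ΔV/(S·A) = 3600/(1.4 × 10^-5 × 6.3 × 10^6) = 40.82 m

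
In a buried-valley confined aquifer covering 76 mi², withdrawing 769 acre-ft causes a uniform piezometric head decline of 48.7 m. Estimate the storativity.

S ≈ 9.9 × 10^-5

A = 76 mi² = 1.968 × 10^8 m²
ΔV = 769 acre-ft = 9.485 × 10^5 m³
S = ΔV / (A × Δh) = 9.485 × 10^5 m³ / (1.968 × 10^8 m² × 48.7 m) = 9.895 × 10^-5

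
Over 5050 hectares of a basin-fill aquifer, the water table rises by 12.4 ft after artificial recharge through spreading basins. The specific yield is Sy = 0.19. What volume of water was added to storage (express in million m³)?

ΔV ≈ 36.3 million m³

A = 5050 hectares = 5.05 × 10^7 m²
Δh = 12.4 ft = 3.78 m
ΔV = Sy × A × Δh = 0.19 × 5.05 × 10^7 m² × 3.78 m = 3.626 × 10^7 m³
ΔV = 3.626 × 10^7 m³ = 36.26 million m³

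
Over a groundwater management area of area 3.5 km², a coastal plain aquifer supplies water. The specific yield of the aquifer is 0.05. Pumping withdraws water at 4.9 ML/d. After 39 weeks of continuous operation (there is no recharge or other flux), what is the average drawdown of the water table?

Δh ≈ 7.64 m

A = 3.5 km² = 3.5 × 10^6 m²
Q = 4.9 ML/d = 4900 m³/d
t = 39 weeks = 273 d
ΔV = Q × t = 4900 m³/d × 273 d = 1.338 × 10^6 m³
Δh = ΔV / (Sy × A) = 1.338 × 10^6 / (0.05 × 3.5 × 10^6) = 7.644 m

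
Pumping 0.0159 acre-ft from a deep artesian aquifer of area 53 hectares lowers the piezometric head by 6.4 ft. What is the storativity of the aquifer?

S ≈ 1.9 × 10^-5

A = 53 hectares = 5.3 × 10^5 m²
Δh = 6.4 ft = 1.951 m
ΔV = 0.0159 acre-ft = 19.61 m³
S = ΔV / (A × Δh) = 19.61 m³ / (5.3 × 10^5 m² × 1.951 m) = 1.897 × 10^-5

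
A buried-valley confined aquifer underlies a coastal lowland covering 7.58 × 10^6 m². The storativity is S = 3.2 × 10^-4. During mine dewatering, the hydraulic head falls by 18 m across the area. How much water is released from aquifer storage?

ΔV = S × A × Δh = 3.2 × 10^-4 × 7.58 × 10^6 m² × 18 m = 43660 m³

ΔV ≈ 43700 m³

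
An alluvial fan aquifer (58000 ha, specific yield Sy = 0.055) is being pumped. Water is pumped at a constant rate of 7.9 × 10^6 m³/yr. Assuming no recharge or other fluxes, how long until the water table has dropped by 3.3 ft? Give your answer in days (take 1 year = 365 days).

t ≈ 1480 days

A = 58000 ha = 5.8 × 10^8 m²
Δh = 3.3 ft = 1.006 m
ΔV = Sy × A × Δh = 0.055 × 5.8 × 10^8 × 1.006 = 3.209 × 10^7 m³
Q = 7.9 × 10^6 m³/yr = 21640 m³/d
t = ΔV / Q = 3.209 × 10^7 m³ / 21640 m³/d = 1482 d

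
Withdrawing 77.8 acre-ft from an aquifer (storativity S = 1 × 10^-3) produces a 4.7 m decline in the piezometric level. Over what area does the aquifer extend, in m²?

A ≈ 2.04 × 10^7 m²

ΔV = 77.8 acre-ft = 95960 m³
A = ΔV / (S × Δh) = 95960 / (0.001 × 4.7) = 2.042 × 10^7 m²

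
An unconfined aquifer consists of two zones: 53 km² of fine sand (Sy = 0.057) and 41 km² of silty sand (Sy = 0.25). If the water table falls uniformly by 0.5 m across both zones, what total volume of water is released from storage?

ΔV ≈ 6.64 × 10^6 m³

A₁ = 53 km² = 5.3 × 10^7 m²; A₂ = 41 km² = 4.1 × 10^7 m²
ΔV₁ = 0.057 × 5.3 × 10^7 × 0.5 = 1.51 × 10^6 m³
ΔV₂ = 0.25 × 4.1 × 10^7 × 0.5 = 5.125 × 10^6 m³
ΔV = ΔV₁ + ΔV₂ = 6.636 × 10^6 m³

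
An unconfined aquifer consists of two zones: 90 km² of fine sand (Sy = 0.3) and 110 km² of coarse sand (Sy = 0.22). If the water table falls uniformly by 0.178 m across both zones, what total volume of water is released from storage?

A₁ = 90 km² = 9 × 10^7 m²; A₂ = 110 km² = 1.1 × 10^8 m²
ΔV₁ = 0.3 × 9 × 10^7 × 0.178 = 4.806 × 10^6 m³
ΔV₂ = 0.22 × 1.1 × 10^8 × 0.178 = 4.308 × 10^6 m³
ΔV = ΔV₁ + ΔV₂ = 9.114 × 10^6 m³

ΔV ≈ 9.11 × 10^6 m³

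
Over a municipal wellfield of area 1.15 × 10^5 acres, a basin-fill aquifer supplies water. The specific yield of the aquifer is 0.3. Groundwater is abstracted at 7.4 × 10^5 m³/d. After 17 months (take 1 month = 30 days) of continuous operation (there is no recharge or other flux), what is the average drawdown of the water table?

Δh ≈ 2.7 m

A = 1.15 × 10^5 acres = 4.654 × 10^8 m²
t = 17 months = 510 d
ΔV = Q × t = 7.4 × 10^5 m³/d × 510 d = 3.774 × 10^8 m³
Δh = ΔV / (Sy × A) = 3.774 × 10^8 / (0.3 × 4.654 × 10^8) = 2.703 m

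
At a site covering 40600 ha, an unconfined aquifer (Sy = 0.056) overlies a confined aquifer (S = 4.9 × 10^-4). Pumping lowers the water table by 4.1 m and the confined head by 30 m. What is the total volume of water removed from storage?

ΔV ≈ 9.92 × 10^7 m³

A = 40600 ha = 4.06 × 10^8 m²
Unconfined: ΔV_u = Sy × A × Δh_u = 0.056 × 4.06 × 10^8 × 4.1 = 9.322 × 10^7 m³
Confined: ΔV_c = S × A × Δh_c = 4.9 × 10^-4 × 4.06 × 10^8 × 30 = 5.968 × 10^6 m³
Total ΔV = 9.322 × 10^7 + 5.968 × 10^6 = 9.919 × 10^7 m³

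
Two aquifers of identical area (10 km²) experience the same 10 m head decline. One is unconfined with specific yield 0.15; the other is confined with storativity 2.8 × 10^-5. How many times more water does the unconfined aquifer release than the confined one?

A = 10 km² = 1 × 10^7 m²
Unconfined: ΔV_u = Sy × A × Δh = 0.15 × 1 × 10^7 × 10 = 1.5 × 10^7 m³
Confined: ΔV_c = S × A × Δh = 2.8 × 10^-5 × 1 × 10^7 × 10 = 2800 m³
Ratio = ΔV_u / ΔV_c = Sy / S = 0.15 / 2.8 × 10^-5 = 5357

ΔV_u / ΔV_c ≈ 5360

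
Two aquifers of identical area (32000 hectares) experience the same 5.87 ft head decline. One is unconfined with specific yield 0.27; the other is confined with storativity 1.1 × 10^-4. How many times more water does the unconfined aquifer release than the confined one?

ΔV_u / ΔV_c ≈ 2450

A = 32000 hectares = 3.2 × 10^8 m²
Δh = 5.87 ft = 1.789 m
Unconfined: ΔV_u = Sy × A × Δh = 0.27 × 3.2 × 10^8 × 1.789 = 1.546 × 10^8 m³
Confined: ΔV_c = S × A × Δh = 1.1 × 10^-4 × 3.2 × 10^8 × 1.789 = 62980 m³
Ratio = ΔV_u / ΔV_c = Sy / S = 0.27 / 1.1 × 10^-4 = 2455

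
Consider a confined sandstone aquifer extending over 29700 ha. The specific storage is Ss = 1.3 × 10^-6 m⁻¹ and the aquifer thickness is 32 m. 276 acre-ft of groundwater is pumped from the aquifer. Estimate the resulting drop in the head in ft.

S = Ss × b = 1.3 × 10^-6 m⁻¹ × 32 m = 4.16 × 10^-5
A = 29700 ha = 2.97 × 10^8 m²
ΔV = 276 acre-ft = 3.404 × 10^5 m³
Δh = ΔV / (S × A) = 3.404 × 10^5 m³ / (4.16 × 10^-5 × 2.97 × 10^8 m²) = 27.55 m
Δh = 27.55 m = 90.4 ft

Δh ≈ 90.4 ft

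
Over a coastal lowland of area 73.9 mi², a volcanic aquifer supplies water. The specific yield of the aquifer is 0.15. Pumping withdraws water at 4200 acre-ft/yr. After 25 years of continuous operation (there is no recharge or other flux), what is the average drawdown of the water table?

Δh ≈ 4.51 m

A = 73.9 mi² = 1.914 × 10^8 m²
Q = 4200 acre-ft/yr = 14190 m³/d
t = 25 years = 9125 d
ΔV = Q × t = 14190 m³/d × 9125 d = 1.295 × 10^8 m³
Δh = ΔV / (Sy × A) = 1.295 × 10^8 / (0.15 × 1.914 × 10^8) = 4.511 m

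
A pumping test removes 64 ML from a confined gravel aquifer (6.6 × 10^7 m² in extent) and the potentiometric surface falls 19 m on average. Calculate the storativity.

ΔV = 64 ML = 64000 m³
S = ΔV / (A × Δh) = 64000 m³ / (6.6 × 10^7 m² × 19 m) = 5.104 × 10^-5

S ≈ 5.1 × 10^-5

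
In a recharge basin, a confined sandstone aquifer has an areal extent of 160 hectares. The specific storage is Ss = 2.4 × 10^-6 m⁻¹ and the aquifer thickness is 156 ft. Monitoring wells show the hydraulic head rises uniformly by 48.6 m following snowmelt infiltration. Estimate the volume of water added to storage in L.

b = 156 ft = 47.55 m
S = Ss × b = 2.4 × 10^-6 m⁻¹ × 47.55 m = 1.141 × 10^-4
A = 160 hectares = 1.6 × 10^6 m²
ΔV = S × A × Δh = 1.141 × 10^-4 × 1.6 × 10^6 m² × 48.6 m = 8874 m³
ΔV = 8874 m³ = 8.874 × 10^6 L

ΔV ≈ 8.87 × 10^6 L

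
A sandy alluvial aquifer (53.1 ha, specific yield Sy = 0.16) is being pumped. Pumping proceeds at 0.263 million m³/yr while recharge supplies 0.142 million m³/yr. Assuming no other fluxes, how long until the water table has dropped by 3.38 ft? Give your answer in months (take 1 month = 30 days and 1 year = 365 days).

A = 53.1 ha = 5.31 × 10^5 m²
Δh = 3.38 ft = 1.03 m
ΔV = Sy × A × Δh = 0.16 × 5.31 × 10^5 × 1.03 = 87530 m³
Net withdrawal = 0.263 − 0.142 = 0.121 million m³/yr = 331.5 m³/d
t = ΔV / Q = 87530 m³ / 331.5 m³/d = 264 d
t = 264 d ≈ 8.801 months

t ≈ 8.8 months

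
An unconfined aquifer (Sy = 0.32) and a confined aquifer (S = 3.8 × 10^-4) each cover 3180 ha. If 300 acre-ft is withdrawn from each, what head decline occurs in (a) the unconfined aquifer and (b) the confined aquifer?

Δh_u ≈ 0.0364 m; Δh_c ≈ 30.6 m

A = 3180 ha = 3.18 × 10^7 m²
ΔV = 300 acre-ft = 3.7 × 10^5 m³
Unconfined: Δh_u = ΔV/(Sy·A) = 3.7 × 10^5/(0.32 × 3.18 × 10^7) = 0.03636 m
Confined: Δh_c = ΔV/(S·A) = 3.7 × 10^5/(3.8 × 10^-4 × 3.18 × 10^7) = 30.62 m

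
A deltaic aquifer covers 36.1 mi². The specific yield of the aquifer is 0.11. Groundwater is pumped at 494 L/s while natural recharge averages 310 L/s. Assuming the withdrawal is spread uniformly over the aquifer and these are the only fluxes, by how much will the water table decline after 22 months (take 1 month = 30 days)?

A = 36.1 mi² = 9.35 × 10^7 m²
Net abstraction = 494 − 310 = 184 L/s
Q_net = 184 L/s = 15900 m³/d
t = 22 months = 660 d
ΔV = Q × t = 15900 m³/d × 660 d = 1.049 × 10^7 m³
Δh = ΔV / (Sy × A) = 1.049 × 10^7 / (0.11 × 9.35 × 10^7) = 1.02 m

Δh ≈ 1.02 m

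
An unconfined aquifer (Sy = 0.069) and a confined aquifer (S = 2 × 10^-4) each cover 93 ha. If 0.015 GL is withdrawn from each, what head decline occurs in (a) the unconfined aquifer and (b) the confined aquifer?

Δh_u ≈ 0.234 m; Δh_c ≈ 80.6 m

A = 93 ha = 9.3 × 10^5 m²
ΔV = 0.015 GL = 15000 m³
Unconfined: Δh_u = ΔV/(Sy·A) = 15000/(0.069 × 9.3 × 10^5) = 0.2338 m
Confined: Δh_c = ΔV/(S·A) = 15000/(2 × 10^-4 × 9.3 × 10^5) = 80.65 m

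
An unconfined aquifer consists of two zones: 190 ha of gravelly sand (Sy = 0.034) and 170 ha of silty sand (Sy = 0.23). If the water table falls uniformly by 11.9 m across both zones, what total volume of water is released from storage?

ΔV ≈ 5.42 × 10^6 m³

A₁ = 190 ha = 1.9 × 10^6 m²; A₂ = 170 ha = 1.7 × 10^6 m²
ΔV₁ = 0.034 × 1.9 × 10^6 × 11.9 = 7.687 × 10^5 m³
ΔV₂ = 0.23 × 1.7 × 10^6 × 11.9 = 4.653 × 10^6 m³
ΔV = ΔV₁ + ΔV₂ = 5.422 × 10^6 m³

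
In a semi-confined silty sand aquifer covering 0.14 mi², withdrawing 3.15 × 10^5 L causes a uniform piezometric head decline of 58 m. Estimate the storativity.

A = 0.14 mi² = 3.626 × 10^5 m²
ΔV = 3.15 × 10^5 L = 315 m³
S = ΔV / (A × Δh) = 315 m³ / (3.626 × 10^5 m² × 58 m) = 1.498 × 10^-5

S ≈ 1.5 × 10^-5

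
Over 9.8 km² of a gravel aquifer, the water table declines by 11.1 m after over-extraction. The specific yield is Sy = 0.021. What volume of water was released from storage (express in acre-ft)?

ΔV ≈ 1850 acre-ft

A = 9.8 km² = 9.8 × 10^6 m²
ΔV = Sy × A × Δh = 0.021 × 9.8 × 10^6 m² × 11.1 m = 2.284 × 10^6 m³
ΔV = 2.284 × 10^6 m³ = 1852 acre-ft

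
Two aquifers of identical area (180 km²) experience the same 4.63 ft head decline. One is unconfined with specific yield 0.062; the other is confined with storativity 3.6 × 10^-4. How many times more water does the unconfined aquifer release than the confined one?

A = 180 km² = 1.8 × 10^8 m²
Δh = 4.63 ft = 1.411 m
Unconfined: ΔV_u = Sy × A × Δh = 0.062 × 1.8 × 10^8 × 1.411 = 1.575 × 10^7 m³
Confined: ΔV_c = S × A × Δh = 3.6 × 10^-4 × 1.8 × 10^8 × 1.411 = 91450 m³
Ratio = ΔV_u / ΔV_c = Sy / S = 0.062 / 3.6 × 10^-4 = 172.2

ΔV_u / ΔV_c ≈ 172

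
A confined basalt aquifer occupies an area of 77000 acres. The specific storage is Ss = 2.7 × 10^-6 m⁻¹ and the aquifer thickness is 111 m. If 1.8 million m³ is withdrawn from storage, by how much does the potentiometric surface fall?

S = Ss × b = 2.7 × 10^-6 m⁻¹ × 111 m = 2.997 × 10^-4
A = 77000 acres = 3.116 × 10^8 m²
ΔV = 1.8 million m³ = 1.8 × 10^6 m³
Δh = ΔV / (S × A) = 1.8 × 10^6 m³ / (2.997 × 10^-4 × 3.116 × 10^8 m²) = 19.27 m

Δh ≈ 19.3 m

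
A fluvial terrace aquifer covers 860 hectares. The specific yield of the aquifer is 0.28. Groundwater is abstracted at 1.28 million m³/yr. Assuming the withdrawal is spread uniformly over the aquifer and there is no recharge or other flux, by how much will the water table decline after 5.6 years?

A = 860 hectares = 8.6 × 10^6 m²
Q = 1.28 million m³/yr = 3507 m³/d
t = 5.6 years = 2044 d
ΔV = Q × t = 3507 m³/d × 2044 d = 7.168 × 10^6 m³
Δh = ΔV / (Sy × A) = 7.168 × 10^6 / (0.28 × 8.6 × 10^6) = 2.977 m

Δh ≈ 2.98 m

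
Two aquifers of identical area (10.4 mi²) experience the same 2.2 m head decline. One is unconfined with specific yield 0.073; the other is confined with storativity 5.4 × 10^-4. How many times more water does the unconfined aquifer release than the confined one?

A = 10.4 mi² = 2.694 × 10^7 m²
Unconfined: ΔV_u = Sy × A × Δh = 0.073 × 2.694 × 10^7 × 2.2 = 4.326 × 10^6 m³
Confined: ΔV_c = S × A × Δh = 5.4 × 10^-4 × 2.694 × 10^7 × 2.2 = 32000 m³
Ratio = ΔV_u / ΔV_c = Sy / S = 0.073 / 5.4 × 10^-4 = 135.2

ΔV_u / ΔV_c ≈ 135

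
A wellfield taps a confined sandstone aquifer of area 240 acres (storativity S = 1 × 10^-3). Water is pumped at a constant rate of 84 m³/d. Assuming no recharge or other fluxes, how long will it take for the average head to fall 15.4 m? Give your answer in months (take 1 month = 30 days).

A = 240 acres = 9.712 × 10^5 m²
ΔV = S × A × Δh = 0.001 × 9.712 × 10^5 × 15.4 = 14960 m³
t = ΔV / Q = 14960 m³ / 84 m³/d = 178.1 d
t = 178.1 d ≈ 5.935 months

t ≈ 5.94 months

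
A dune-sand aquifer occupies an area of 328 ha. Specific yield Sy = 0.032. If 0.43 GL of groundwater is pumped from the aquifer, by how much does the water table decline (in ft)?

Δh ≈ 13.4 ft

A = 328 ha = 3.28 × 10^6 m²
ΔV = 0.43 GL = 4.3 × 10^5 m³
Δh = ΔV / (Sy × A) = 4.3 × 10^5 m³ / (0.032 × 3.28 × 10^6 m²) = 4.097 m
Δh = 4.097 m = 13.44 ft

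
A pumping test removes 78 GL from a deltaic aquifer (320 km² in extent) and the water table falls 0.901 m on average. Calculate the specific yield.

Sy ≈ 0.27

A = 320 km² = 3.2 × 10^8 m²
ΔV = 78 GL = 7.8 × 10^7 m³
Sy = ΔV / (A × Δh) = 7.8 × 10^7 m³ / (3.2 × 10^8 m² × 0.901 m) = 0.2705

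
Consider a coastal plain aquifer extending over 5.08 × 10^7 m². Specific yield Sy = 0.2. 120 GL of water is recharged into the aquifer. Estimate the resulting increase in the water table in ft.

ΔV = 120 GL = 1.2 × 10^8 m³
Δh = ΔV / (Sy × A) = 1.2 × 10^8 m³ / (0.2 × 5.08 × 10^7 m²) = 11.81 m
Δh = 11.81 m = 38.75 ft

Δh ≈ 38.8 ft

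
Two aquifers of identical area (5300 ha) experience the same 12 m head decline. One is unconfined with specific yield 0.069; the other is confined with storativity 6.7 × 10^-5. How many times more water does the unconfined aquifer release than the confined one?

A = 5300 ha = 5.3 × 10^7 m²
Unconfined: ΔV_u = Sy × A × Δh = 0.069 × 5.3 × 10^7 × 12 = 4.388 × 10^7 m³
Confined: ΔV_c = S × A × Δh = 6.7 × 10^-5 × 5.3 × 10^7 × 12 = 42610 m³
Ratio = ΔV_u / ΔV_c = Sy / S = 0.069 / 6.7 × 10^-5 = 1030

ΔV_u / ΔV_c ≈ 1030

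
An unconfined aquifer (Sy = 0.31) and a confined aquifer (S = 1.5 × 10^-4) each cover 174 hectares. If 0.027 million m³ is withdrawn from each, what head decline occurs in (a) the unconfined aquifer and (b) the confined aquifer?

A = 174 hectares = 1.74 × 10^6 m²
ΔV = 0.027 million m³ = 27000 m³
Unconfined: Δh_u = ΔV/(Sy·A) = 27000/(0.31 × 1.74 × 10^6) = 0.05006 m
Confined: Δh_c = ΔV/(S·A) = 27000/(1.5 × 10^-4 × 1.74 × 10^6) = 103.4 m

Δh_u ≈ 0.0501 m; Δh_c ≈ 103 m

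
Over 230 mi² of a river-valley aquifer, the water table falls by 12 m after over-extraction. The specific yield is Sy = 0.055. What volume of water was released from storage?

ΔV ≈ 3.93 × 10^8 m³

A = 230 mi² = 5.957 × 10^8 m²
ΔV = Sy × A × Δh = 0.055 × 5.957 × 10^8 m² × 12 m = 3.932 × 10^8 m³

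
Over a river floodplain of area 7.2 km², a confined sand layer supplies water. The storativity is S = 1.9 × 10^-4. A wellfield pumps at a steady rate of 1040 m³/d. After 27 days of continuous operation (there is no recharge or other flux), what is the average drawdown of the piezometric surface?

A = 7.2 km² = 7.2 × 10^6 m²
ΔV = Q × t = 1040 m³/d × 27 d = 28080 m³
Δh = ΔV / (S × A) = 28080 / (1.9 × 10^-4 × 7.2 × 10^6) = 20.53 m

Δh ≈ 20.5 m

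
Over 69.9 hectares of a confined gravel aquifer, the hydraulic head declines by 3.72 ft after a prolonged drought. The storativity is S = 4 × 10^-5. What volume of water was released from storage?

ΔV ≈ 31.7 m³

A = 69.9 hectares = 6.99 × 10^5 m²
Δh = 3.72 ft = 1.134 m
ΔV = S × A × Δh = 4 × 10^-5 × 6.99 × 10^5 m² × 1.134 m = 31.7 m³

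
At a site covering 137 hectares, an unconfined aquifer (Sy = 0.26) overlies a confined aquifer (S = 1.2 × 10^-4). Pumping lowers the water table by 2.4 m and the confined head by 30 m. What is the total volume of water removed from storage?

ΔV ≈ 8.6 × 10^5 m³

A = 137 hectares = 1.37 × 10^6 m²
Unconfined: ΔV_u = Sy × A × Δh_u = 0.26 × 1.37 × 10^6 × 2.4 = 8.549 × 10^5 m³
Confined: ΔV_c = S × A × Δh_c = 1.2 × 10^-4 × 1.37 × 10^6 × 30 = 4932 m³
Total ΔV = 8.549 × 10^5 + 4932 = 8.598 × 10^5 m³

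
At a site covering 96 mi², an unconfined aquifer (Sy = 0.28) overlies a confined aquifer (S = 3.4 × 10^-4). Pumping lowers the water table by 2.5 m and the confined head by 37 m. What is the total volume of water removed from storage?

A = 96 mi² = 2.486 × 10^8 m²
Unconfined: ΔV_u = Sy × A × Δh_u = 0.28 × 2.486 × 10^8 × 2.5 = 1.74 × 10^8 m³
Confined: ΔV_c = S × A × Δh_c = 3.4 × 10^-4 × 2.486 × 10^8 × 37 = 3.128 × 10^6 m³
Total ΔV = 1.74 × 10^8 + 3.128 × 10^6 = 1.772 × 10^8 m³

ΔV ≈ 1.77 × 10^8 m³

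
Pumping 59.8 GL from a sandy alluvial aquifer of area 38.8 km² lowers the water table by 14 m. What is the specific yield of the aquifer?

Sy ≈ 0.11

A = 38.8 km² = 3.88 × 10^7 m²
ΔV = 59.8 GL = 5.98 × 10^7 m³
Sy = ΔV / (A × Δh) = 5.98 × 10^7 m³ / (3.88 × 10^7 m² × 14 m) = 0.1101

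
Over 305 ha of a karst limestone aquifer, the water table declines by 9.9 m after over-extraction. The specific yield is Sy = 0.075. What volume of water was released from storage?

A = 305 ha = 3.05 × 10^6 m²
ΔV = Sy × A × Δh = 0.075 × 3.05 × 10^6 m² × 9.9 m = 2.265 × 10^6 m³

ΔV ≈ 2.26 × 10^6 m³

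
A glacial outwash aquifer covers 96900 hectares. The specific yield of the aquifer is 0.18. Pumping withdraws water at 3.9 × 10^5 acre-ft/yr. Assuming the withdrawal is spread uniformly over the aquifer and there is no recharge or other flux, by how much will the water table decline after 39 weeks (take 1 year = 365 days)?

A = 96900 hectares = 9.69 × 10^8 m²
Q = 3.9 × 10^5 acre-ft/yr = 1.318 × 10^6 m³/d
t = 39 weeks = 273 d
ΔV = Q × t = 1.318 × 10^6 m³/d × 273 d = 3.598 × 10^8 m³
Δh = ΔV / (Sy × A) = 3.598 × 10^8 / (0.18 × 9.69 × 10^8) = 2.063 m

Δh ≈ 2.06 m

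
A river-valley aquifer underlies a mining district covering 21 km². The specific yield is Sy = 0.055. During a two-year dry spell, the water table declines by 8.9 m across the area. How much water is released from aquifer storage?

ΔV ≈ 1.03 × 10^7 m³

A = 21 km² = 2.1 × 10^7 m²
ΔV = Sy × A × Δh = 0.055 × 2.1 × 10^7 m² × 8.9 m = 1.028 × 10^7 m³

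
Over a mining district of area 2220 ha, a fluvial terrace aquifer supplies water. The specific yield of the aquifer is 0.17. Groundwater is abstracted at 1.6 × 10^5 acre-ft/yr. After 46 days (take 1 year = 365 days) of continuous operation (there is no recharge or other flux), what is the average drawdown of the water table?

Δh ≈ 6.59 m

A = 2220 ha = 2.22 × 10^7 m²
Q = 1.6 × 10^5 acre-ft/yr = 5.407 × 10^5 m³/d
ΔV = Q × t = 5.407 × 10^5 m³/d × 46 d = 2.487 × 10^7 m³
Δh = ΔV / (Sy × A) = 2.487 × 10^7 / (0.17 × 2.22 × 10^7) = 6.59 m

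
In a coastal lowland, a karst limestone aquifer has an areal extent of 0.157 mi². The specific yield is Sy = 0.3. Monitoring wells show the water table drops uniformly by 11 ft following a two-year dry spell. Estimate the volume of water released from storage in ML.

A = 0.157 mi² = 4.066 × 10^5 m²
Δh = 11 ft = 3.353 m
ΔV = Sy × A × Δh = 0.3 × 4.066 × 10^5 m² × 3.353 m = 4.09 × 10^5 m³
ΔV = 4.09 × 10^5 m³ = 409 ML

ΔV ≈ 409 ML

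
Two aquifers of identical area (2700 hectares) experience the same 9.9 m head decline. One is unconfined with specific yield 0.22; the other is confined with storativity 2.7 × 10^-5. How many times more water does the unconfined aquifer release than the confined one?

A = 2700 hectares = 2.7 × 10^7 m²
Unconfined: ΔV_u = Sy × A × Δh = 0.22 × 2.7 × 10^7 × 9.9 = 5.881 × 10^7 m³
Confined: ΔV_c = S × A × Δh = 2.7 × 10^-5 × 2.7 × 10^7 × 9.9 = 7217 m³
Ratio = ΔV_u / ΔV_c = Sy / S = 0.22 / 2.7 × 10^-5 = 8148

ΔV_u / ΔV_c ≈ 8150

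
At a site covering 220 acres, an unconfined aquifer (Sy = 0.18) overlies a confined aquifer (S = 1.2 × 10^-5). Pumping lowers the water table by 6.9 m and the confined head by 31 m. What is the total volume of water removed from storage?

ΔV ≈ 1.11 × 10^6 m³

A = 220 acres = 8.903 × 10^5 m²
Unconfined: ΔV_u = Sy × A × Δh_u = 0.18 × 8.903 × 10^5 × 6.9 = 1.106 × 10^6 m³
Confined: ΔV_c = S × A × Δh_c = 1.2 × 10^-5 × 8.903 × 10^5 × 31 = 331.2 m³
Total ΔV = 1.106 × 10^6 + 331.2 = 1.106 × 10^6 m³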